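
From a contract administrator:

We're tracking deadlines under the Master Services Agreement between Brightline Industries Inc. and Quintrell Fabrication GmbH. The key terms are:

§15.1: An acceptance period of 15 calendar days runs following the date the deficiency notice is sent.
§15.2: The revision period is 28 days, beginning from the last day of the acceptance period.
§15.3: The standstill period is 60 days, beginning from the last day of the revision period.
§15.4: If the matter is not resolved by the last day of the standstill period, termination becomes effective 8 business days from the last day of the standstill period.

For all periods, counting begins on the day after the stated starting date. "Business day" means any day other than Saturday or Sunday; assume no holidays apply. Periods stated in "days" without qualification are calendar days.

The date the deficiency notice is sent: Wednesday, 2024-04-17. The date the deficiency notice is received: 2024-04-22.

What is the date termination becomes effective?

The last day of the acceptance period: 15 calendar days after 2024-04-17 is 2024-05-02.
Adding 28 calendar days to 2024-05-02 gives 2024-05-30, which is the last day of the revision period.
Adding 60 calendar days to 2024-05-30 gives 2024-07-29, which is the last day of the standstill period.
The date termination becomes effective: counting 8 business days from Monday, 2024-07-29 (Jul 30, Jul 31, Aug 1, Aug 2, Aug 5, Aug 6, Aug 7, Aug 8, skipping weekends) reaches Thursday, 2024-08-08.

2024-08-08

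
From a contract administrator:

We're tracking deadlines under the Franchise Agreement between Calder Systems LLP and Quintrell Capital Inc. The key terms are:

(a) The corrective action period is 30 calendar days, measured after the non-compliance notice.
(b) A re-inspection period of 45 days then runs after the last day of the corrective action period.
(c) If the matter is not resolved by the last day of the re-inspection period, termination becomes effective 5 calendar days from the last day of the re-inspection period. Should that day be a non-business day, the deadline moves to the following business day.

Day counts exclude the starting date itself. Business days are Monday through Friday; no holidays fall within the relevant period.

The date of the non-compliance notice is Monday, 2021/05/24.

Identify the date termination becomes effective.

2021/08/12

The last day of the corrective action period: 2021/05/24 + 30 days = 2021/06/23.
The last day of the re-inspection period: 2021/06/23 + 45 days = 2021/08/07.
The date termination becomes effective: 2021/08/07 + 5 days = 2021/08/12. 2021/08/12 is a Thursday, so no roll-forward applies.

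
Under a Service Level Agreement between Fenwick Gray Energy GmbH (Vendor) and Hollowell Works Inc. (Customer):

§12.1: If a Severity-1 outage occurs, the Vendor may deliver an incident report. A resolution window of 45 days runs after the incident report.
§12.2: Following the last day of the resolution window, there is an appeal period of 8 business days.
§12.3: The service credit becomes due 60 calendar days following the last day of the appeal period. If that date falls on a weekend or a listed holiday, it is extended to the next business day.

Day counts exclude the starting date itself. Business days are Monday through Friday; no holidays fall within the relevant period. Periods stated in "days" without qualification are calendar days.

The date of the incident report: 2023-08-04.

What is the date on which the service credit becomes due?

2023-11-27

The last day of the resolution window: 2023-08-04 + 45 days = 2023-09-18.
From Monday, 2023-09-18, 8 business days (Sep 19, Sep 20, Sep 21, Sep 22, Sep 25, Sep 26, Sep 27, Sep 28, skipping weekends) brings us to Thursday, 2023-09-28, which is the last day of the appeal period.
Adding 60 calendar days to 2023-09-28 gives 2023-11-27, which is the date on which the service credit becomes due. 2023-11-27 is a Monday, so no roll-forward applies.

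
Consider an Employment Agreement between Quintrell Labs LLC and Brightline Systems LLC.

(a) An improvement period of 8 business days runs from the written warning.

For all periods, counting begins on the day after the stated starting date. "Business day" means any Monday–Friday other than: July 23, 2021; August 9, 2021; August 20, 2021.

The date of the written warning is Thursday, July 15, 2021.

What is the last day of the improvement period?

July 28, 2021

The last day of the improvement period: counting 8 business days from Thursday, July 15, 2021 (Jul 16, Jul 19, Jul 20, Jul 21, Jul 22, Jul 26, Jul 27, Jul 28, skipping weekends and the listed holiday on Jul 23) reaches Wednesday, July 28, 2021.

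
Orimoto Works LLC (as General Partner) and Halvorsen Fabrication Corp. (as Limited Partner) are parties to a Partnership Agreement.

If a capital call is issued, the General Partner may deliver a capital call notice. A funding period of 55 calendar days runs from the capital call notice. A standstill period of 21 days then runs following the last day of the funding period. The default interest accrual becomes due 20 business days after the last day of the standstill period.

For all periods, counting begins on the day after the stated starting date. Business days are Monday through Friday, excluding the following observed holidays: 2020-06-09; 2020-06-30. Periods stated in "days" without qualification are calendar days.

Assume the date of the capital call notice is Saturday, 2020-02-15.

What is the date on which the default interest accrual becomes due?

Adding 55 calendar days to 2020-02-15 gives 2020-04-10, which is the last day of the funding period.
Adding 21 calendar days to 2020-04-10 gives 2020-05-01, which is the last day of the standstill period.
From Friday, 2020-05-01, 20 business days (May 4, May 5, May 6, May 7, …, May 27, May 28, May 29, skipping weekends) brings us to Friday, 2020-05-29, which is the date on which the default interest accrual becomes due.

2020-05-29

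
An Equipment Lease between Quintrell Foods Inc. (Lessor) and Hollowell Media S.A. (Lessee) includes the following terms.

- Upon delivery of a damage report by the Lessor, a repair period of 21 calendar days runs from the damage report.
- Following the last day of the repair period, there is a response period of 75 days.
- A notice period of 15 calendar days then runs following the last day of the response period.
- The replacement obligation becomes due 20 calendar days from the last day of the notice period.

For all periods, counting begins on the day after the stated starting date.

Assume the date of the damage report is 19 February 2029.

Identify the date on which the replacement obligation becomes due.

Adding 21 calendar days to 19 February 2029 gives 12 March 2029, which is the last day of the repair period.
The last day of the response period: 12 March 2029 + 75 days = 26 May 2029.
Adding 15 calendar days to 26 May 2029 gives 10 June 2029, which is the last day of the notice period.
Adding 20 calendar days to 10 June 2029 gives 30 June 2029, which is the date on which the replacement obligation becomes due.

30 June 2029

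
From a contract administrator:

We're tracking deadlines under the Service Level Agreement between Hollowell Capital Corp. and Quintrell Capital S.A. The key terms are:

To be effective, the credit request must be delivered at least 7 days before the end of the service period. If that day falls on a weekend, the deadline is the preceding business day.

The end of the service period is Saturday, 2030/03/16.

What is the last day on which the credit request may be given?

2030/03/08

2030/03/16 minus 7 days is 2030/03/09. That is a Saturday, so the deadline moves back to Friday, 2030/03/08.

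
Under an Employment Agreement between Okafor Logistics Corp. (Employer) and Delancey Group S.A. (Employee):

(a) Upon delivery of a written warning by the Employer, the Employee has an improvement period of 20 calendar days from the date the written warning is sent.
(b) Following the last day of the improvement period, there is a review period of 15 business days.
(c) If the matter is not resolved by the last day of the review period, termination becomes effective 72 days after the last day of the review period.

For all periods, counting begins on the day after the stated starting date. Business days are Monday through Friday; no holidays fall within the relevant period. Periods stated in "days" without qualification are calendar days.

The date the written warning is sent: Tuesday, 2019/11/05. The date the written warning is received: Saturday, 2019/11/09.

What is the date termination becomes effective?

2020/02/26

The last day of the improvement period: 2019/11/05 + 20 days = 2019/11/25.
The last day of the review period: counting 15 business days from Monday, 2019/11/25 (Nov 26, Nov 27, Nov 28, Nov 29, …, Dec 12, Dec 13, Dec 16, skipping weekends) reaches Monday, 2019/12/16.
The date termination becomes effective: 2019/12/16 + 72 days = 2020/02/26.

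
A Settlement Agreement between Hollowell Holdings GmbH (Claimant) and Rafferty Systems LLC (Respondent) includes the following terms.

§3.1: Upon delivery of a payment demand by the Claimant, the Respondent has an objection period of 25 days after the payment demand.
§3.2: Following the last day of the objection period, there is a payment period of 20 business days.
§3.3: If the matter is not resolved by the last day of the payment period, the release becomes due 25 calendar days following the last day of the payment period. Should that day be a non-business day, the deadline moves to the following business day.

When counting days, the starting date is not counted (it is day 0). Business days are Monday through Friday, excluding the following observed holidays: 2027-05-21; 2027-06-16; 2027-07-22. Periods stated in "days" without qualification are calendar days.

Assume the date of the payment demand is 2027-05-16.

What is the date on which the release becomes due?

2027-08-03

The last day of the objection period: 2027-05-16 + 25 days = 2027-06-10.
The last day of the payment period: 20 business days after Thursday, 2027-06-10, skipping weekends and the listed holiday on Jun 16 — Jun 11, Jun 14, Jun 15, Jun 17, …, Jul 7, Jul 8, Jul 9 — lands on Friday, 2027-07-09.
The date on which the release becomes due: 2027-07-09 + 25 days = 2027-08-03. 2027-08-03 is a Tuesday and is not a listed holiday, so no roll-forward applies.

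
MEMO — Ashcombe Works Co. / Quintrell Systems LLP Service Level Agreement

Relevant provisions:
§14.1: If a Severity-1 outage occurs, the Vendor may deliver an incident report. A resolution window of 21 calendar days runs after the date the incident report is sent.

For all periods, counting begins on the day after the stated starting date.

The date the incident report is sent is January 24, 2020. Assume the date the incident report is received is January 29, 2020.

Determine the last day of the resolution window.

February 14, 2020

The last day of the resolution window: 21 calendar days after January 24, 2020 is February 14, 2020.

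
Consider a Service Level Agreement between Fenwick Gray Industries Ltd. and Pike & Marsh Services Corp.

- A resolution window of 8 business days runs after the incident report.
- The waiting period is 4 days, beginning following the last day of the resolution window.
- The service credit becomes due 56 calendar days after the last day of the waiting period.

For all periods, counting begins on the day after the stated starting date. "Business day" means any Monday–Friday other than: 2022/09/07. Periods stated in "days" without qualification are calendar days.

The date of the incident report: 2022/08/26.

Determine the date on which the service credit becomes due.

From Friday, 2022/08/26, 8 business days (Aug 29, Aug 30, Aug 31, Sep 1, Sep 2, Sep 5, Sep 6, Sep 8, skipping weekends and the listed holiday on Sep 7) brings us to Thursday, 2022/09/08, which is the last day of the resolution window.
The last day of the waiting period: 2022/09/08 + 4 days = 2022/09/12.
Adding 56 calendar days to 2022/09/12 gives 2022/11/07, which is the date on which the service credit becomes due.

2022/11/07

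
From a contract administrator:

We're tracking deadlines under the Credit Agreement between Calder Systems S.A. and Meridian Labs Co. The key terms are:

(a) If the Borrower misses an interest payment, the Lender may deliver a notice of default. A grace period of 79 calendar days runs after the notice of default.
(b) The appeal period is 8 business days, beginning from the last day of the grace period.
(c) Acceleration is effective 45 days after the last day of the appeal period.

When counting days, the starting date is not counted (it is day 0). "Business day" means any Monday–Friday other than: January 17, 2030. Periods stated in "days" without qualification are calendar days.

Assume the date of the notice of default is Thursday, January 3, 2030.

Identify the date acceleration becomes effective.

The last day of the grace period: 79 calendar days after January 3, 2030 is March 23, 2030.
The last day of the appeal period: counting 8 business days from Saturday, March 23, 2030 (Mar 25, Mar 26, Mar 27, Mar 28, Mar 29, Apr 1, Apr 2, Apr 3, skipping weekends) reaches Wednesday, April 3, 2030.
The date acceleration becomes effective: April 3, 2030 + 45 days = May 18, 2030.

May 18, 2030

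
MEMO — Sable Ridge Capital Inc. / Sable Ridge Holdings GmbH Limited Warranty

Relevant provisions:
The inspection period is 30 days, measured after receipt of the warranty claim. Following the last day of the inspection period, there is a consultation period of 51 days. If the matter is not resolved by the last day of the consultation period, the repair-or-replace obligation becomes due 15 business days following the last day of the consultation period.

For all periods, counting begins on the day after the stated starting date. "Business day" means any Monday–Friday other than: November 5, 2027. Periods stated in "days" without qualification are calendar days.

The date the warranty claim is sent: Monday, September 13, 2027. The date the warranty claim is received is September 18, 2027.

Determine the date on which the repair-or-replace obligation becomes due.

December 29, 2027

The last day of the inspection period: 30 calendar days after September 18, 2027 is October 18, 2027.
The last day of the consultation period: 51 calendar days after October 18, 2027 is December 8, 2027.
The date on which the repair-or-replace obligation becomes due: counting 15 business days from Wednesday, December 8, 2027 (Dec 9, Dec 10, Dec 13, Dec 14, …, Dec 27, Dec 28, Dec 29, skipping weekends) reaches Wednesday, December 29, 2027.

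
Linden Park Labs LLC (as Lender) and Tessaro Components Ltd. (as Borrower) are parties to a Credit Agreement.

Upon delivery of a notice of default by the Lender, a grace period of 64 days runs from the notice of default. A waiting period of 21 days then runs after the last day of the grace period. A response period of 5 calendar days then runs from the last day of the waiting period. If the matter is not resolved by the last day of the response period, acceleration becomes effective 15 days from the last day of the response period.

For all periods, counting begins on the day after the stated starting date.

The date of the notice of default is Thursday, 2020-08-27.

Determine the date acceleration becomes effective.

2020-12-10

The last day of the grace period: 2020-08-27 + 64 days = 2020-10-30.
The last day of the waiting period: 21 calendar days after 2020-10-30 is 2020-11-20.
Adding 5 calendar days to 2020-11-20 gives 2020-11-25, which is the last day of the response period.
The date acceleration becomes effective: 15 calendar days after 2020-11-25 is 2020-12-10.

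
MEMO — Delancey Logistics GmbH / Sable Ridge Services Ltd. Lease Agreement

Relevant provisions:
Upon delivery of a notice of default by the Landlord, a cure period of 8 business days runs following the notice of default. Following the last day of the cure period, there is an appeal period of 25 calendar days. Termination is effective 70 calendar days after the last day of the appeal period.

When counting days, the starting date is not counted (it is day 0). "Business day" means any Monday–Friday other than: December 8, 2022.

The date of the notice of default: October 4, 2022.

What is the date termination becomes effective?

The last day of the cure period: counting 8 business days from Tuesday, October 4, 2022 (Oct 5, Oct 6, Oct 7, Oct 10, Oct 11, Oct 12, Oct 13, Oct 14, skipping weekends) reaches Friday, October 14, 2022.
The last day of the appeal period: October 14, 2022 + 25 days = November 8, 2022.
Adding 70 calendar days to November 8, 2022 gives January 17, 2023, which is the date termination becomes effective.

January 17, 2023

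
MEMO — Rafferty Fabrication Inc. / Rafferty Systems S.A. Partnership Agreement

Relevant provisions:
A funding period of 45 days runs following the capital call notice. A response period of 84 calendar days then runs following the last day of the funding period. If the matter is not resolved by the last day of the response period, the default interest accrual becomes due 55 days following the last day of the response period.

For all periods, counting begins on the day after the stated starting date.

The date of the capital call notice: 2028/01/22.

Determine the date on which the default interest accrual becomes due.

The last day of the funding period: 2028/01/22 + 45 days = 2028/03/07.
Adding 84 calendar days to 2028/03/07 gives 2028/05/30, which is the last day of the response period.
The date on which the default interest accrual becomes due: 55 calendar days after 2028/05/30 is 2028/07/24.

2028/07/24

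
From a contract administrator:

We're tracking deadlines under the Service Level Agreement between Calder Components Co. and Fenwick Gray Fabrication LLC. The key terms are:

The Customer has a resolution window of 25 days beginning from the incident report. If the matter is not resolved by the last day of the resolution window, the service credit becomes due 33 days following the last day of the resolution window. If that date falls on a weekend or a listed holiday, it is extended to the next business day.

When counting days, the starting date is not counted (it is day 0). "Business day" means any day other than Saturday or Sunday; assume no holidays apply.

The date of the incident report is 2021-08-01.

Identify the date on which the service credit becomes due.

The last day of the resolution window: 2021-08-01 + 25 days = 2021-08-26.
The date on which the service credit becomes due: 33 calendar days after 2021-08-26 is 2021-09-28. 2021-09-28 is a Tuesday, so no roll-forward applies.

2021-09-28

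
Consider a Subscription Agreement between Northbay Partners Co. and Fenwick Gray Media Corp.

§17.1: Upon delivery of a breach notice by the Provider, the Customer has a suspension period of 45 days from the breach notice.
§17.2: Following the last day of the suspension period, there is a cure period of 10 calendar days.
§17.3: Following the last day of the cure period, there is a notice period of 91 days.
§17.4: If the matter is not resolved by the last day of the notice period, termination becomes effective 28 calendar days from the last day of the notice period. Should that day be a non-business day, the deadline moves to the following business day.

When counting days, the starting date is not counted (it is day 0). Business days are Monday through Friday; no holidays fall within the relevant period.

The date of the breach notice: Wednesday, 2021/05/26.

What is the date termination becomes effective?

2021/11/16

Adding 45 calendar days to 2021/05/26 gives 2021/07/10, which is the last day of the suspension period.
The last day of the cure period: 2021/07/10 + 10 days = 2021/07/20.
The last day of the notice period: 2021/07/20 + 91 days = 2021/10/19.
The date termination becomes effective: 28 calendar days after 2021/10/19 is 2021/11/16. 2021/11/16 is a Tuesday, so no roll-forward applies.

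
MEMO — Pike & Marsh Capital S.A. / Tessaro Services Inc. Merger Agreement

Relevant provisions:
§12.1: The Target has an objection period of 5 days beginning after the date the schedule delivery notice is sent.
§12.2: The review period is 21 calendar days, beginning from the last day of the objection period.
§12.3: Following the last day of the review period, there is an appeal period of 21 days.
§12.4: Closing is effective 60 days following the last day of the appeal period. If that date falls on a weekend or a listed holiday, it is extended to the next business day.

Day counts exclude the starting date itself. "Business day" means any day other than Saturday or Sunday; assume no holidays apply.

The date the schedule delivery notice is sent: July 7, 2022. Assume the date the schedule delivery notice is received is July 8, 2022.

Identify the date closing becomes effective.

The last day of the objection period: July 7, 2022 + 5 days = July 12, 2022.
The last day of the review period: July 12, 2022 + 21 days = August 2, 2022.
The last day of the appeal period: August 2, 2022 + 21 days = August 23, 2022.
Adding 60 calendar days to August 23, 2022 gives October 22, 2022, which is the date closing becomes effective. That falls on a Saturday, so it rolls to the next business day, Monday, October 24, 2022.

October 24, 2022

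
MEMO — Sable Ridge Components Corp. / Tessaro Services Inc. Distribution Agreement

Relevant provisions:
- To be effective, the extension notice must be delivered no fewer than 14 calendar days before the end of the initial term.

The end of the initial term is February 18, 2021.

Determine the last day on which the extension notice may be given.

February 4, 2021

Counting back 14 calendar days from February 18, 2021 gives February 4, 2021.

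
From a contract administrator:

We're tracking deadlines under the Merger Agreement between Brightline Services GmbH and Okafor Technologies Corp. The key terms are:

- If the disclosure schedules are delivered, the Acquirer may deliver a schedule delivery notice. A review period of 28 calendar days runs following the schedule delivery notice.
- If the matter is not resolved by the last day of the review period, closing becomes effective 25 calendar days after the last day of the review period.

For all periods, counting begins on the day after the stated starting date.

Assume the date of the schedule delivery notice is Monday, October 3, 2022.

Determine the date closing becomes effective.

The last day of the review period: October 3, 2022 + 28 days = October 31, 2022.
Adding 25 calendar days to October 31, 2022 gives November 25, 2022, which is the date closing becomes effective.

November 25, 2022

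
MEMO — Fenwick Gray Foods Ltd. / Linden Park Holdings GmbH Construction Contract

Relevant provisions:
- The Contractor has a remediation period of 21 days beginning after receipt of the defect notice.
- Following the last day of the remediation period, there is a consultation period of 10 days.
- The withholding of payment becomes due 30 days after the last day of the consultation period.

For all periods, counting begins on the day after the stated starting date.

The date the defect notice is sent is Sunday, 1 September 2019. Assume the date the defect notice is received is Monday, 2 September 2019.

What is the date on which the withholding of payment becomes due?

The last day of the remediation period: 2 September 2019 + 21 days = 23 September 2019.
The last day of the consultation period: 10 calendar days after 23 September 2019 is 3 October 2019.
The date on which the withholding of payment becomes due: 3 October 2019 + 30 days = 2 November 2019.

2 November 2019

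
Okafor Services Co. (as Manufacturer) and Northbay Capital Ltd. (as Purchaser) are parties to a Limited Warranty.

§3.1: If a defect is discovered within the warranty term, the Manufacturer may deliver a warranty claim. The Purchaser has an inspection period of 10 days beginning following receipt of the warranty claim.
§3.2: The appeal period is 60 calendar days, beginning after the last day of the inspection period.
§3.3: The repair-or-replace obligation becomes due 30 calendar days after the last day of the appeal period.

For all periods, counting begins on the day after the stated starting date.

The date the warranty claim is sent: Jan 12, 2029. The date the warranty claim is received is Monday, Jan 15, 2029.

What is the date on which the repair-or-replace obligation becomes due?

Apr 25, 2029

The last day of the inspection period: 10 calendar days after Jan 15, 2029 is Jan 25, 2029.
The last day of the appeal period: Jan 25, 2029 + 60 days = Mar 26, 2029.
Adding 30 calendar days to Mar 26, 2029 gives Apr 25, 2029, which is the date on which the repair-or-replace obligation becomes due.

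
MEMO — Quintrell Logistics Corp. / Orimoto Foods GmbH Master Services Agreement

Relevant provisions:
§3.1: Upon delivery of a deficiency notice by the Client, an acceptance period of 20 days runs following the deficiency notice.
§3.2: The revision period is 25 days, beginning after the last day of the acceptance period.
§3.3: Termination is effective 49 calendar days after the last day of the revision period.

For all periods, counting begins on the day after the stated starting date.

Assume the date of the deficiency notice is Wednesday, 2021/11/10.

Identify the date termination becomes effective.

The last day of the acceptance period: 2021/11/10 + 20 days = 2021/11/30.
The last day of the revision period: 25 calendar days after 2021/11/30 is 2021/12/25.
The date termination becomes effective: 49 calendar days after 2021/12/25 is 2022/02/12.

2022/02/12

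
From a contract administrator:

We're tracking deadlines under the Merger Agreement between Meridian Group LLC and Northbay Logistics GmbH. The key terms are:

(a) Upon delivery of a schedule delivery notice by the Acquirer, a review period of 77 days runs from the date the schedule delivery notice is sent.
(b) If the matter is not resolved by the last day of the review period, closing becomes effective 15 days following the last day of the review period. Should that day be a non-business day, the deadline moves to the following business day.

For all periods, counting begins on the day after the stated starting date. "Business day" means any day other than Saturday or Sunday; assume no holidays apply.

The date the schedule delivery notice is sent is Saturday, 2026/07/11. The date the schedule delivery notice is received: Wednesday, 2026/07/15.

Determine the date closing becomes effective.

2026/10/12

The last day of the review period: 2026/07/11 + 77 days = 2026/09/26.
The date closing becomes effective: 2026/09/26 + 15 days = 2026/10/11. That falls on a Sunday, so it rolls to the next business day, Monday, 2026/10/12.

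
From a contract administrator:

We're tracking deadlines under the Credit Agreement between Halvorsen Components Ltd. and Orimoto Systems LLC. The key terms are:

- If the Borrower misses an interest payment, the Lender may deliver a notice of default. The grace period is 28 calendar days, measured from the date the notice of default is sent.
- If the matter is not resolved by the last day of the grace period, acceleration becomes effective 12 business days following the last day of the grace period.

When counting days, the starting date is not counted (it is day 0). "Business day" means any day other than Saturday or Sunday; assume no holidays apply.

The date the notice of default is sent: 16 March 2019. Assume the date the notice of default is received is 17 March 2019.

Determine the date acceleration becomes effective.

Adding 28 calendar days to 16 March 2019 gives 13 April 2019, which is the last day of the grace period.
From Saturday, 13 April 2019, 12 business days (Apr 15, Apr 16, Apr 17, Apr 18, …, Apr 26, Apr 29, Apr 30, skipping weekends) brings us to Tuesday, 30 April 2019, which is the date acceleration becomes effective.

30 April 2019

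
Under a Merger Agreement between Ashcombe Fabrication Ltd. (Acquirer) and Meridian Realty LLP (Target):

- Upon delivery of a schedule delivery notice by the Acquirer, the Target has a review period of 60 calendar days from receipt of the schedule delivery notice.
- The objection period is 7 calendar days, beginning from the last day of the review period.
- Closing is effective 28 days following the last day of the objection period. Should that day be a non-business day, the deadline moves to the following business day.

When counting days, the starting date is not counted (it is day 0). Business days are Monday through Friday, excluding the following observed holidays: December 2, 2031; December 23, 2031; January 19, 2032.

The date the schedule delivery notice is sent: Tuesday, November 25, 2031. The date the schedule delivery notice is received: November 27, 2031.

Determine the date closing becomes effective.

March 1, 2032

The last day of the review period: November 27, 2031 + 60 days = January 26, 2032.
The last day of the objection period: January 26, 2032 + 7 days = February 2, 2032.
Adding 28 calendar days to February 2, 2032 gives March 1, 2032, which is the date closing becomes effective. March 1, 2032 is a Monday and is not a listed holiday, so no roll-forward applies.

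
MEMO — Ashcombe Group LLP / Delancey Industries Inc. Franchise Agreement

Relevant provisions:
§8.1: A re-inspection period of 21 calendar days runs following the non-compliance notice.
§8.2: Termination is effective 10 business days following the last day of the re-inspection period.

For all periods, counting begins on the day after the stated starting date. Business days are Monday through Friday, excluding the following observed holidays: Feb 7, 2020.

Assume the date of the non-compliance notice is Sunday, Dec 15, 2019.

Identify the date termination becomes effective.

Jan 17, 2020

Adding 21 calendar days to Dec 15, 2019 gives Jan 5, 2020, which is the last day of the re-inspection period.
From Sunday, Jan 5, 2020, 10 business days (Jan 6, Jan 7, Jan 8, Jan 9, Jan 10, Jan 13, Jan 14, Jan 15, Jan 16, Jan 17, skipping weekends) brings us to Friday, Jan 17, 2020, which is the date termination becomes effective.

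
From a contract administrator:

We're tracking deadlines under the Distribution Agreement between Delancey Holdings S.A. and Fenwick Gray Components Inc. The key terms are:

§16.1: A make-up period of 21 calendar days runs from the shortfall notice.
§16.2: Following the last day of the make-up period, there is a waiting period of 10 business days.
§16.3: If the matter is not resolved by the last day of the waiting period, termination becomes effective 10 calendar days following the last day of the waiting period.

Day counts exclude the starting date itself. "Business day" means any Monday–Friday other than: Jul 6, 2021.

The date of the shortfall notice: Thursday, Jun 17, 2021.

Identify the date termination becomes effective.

The last day of the make-up period: Jun 17, 2021 + 21 days = Jul 8, 2021.
The last day of the waiting period: counting 10 business days from Thursday, Jul 8, 2021 (Jul 9, Jul 12, Jul 13, Jul 14, Jul 15, Jul 16, Jul 19, Jul 20, Jul 21, Jul 22, skipping weekends) reaches Thursday, Jul 22, 2021.
The date termination becomes effective: Jul 22, 2021 + 10 days = Aug 1, 2021.

Aug 1, 2021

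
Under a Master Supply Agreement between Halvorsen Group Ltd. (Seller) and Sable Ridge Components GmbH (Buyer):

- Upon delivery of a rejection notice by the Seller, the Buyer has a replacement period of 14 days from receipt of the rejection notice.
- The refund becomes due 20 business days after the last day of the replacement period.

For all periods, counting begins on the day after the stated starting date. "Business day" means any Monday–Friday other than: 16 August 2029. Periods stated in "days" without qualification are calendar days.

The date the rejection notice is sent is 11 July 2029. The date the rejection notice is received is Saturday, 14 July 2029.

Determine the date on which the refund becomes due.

27 August 2029

The last day of the replacement period: 14 July 2029 + 14 days = 28 July 2029.
The date on which the refund becomes due: 20 business days after Saturday, 28 July 2029, skipping weekends and the listed holiday on Aug 16 — Jul 30, Jul 31, Aug 1, Aug 2, …, Aug 23, Aug 24, Aug 27 — lands on Monday, 27 August 2029.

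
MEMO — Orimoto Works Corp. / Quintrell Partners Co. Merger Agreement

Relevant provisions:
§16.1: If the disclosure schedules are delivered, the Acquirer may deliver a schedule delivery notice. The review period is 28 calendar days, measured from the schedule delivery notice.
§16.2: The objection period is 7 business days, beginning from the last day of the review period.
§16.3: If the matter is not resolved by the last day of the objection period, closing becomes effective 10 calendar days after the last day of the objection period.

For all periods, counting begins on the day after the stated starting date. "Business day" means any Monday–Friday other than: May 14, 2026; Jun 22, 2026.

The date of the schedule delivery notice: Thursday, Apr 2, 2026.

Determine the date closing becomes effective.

The last day of the review period: Apr 2, 2026 + 28 days = Apr 30, 2026.
From Thursday, Apr 30, 2026, 7 business days (May 1, May 4, May 5, May 6, May 7, May 8, May 11, skipping weekends) brings us to Monday, May 11, 2026, which is the last day of the objection period.
The date closing becomes effective: May 11, 2026 + 10 days = May 21, 2026.

May 21, 2026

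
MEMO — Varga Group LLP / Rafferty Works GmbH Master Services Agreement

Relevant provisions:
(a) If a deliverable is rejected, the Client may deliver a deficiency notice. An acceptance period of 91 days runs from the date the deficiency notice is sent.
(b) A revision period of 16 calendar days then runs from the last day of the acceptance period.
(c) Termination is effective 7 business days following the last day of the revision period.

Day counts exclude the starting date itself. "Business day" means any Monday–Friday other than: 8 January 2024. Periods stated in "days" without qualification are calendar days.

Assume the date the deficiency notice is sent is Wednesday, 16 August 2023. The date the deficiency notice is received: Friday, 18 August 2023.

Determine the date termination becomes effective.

12 December 2023

The last day of the acceptance period: 91 calendar days after 16 August 2023 is 15 November 2023.
The last day of the revision period: 15 November 2023 + 16 days = 1 December 2023.
The date termination becomes effective: counting 7 business days from Friday, 1 December 2023 (Dec 4, Dec 5, Dec 6, Dec 7, Dec 8, Dec 11, Dec 12, skipping weekends) reaches Tuesday, 12 December 2023.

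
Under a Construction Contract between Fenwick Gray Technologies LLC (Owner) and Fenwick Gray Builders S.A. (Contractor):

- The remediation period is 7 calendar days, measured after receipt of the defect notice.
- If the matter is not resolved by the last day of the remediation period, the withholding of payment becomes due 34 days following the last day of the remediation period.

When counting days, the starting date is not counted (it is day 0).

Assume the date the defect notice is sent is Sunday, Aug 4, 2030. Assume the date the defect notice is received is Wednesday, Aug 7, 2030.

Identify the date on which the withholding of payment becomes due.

Sep 17, 2030

The last day of the remediation period: Aug 7, 2030 + 7 days = Aug 14, 2030.
The date on which the withholding of payment becomes due: 34 calendar days after Aug 14, 2030 is Sep 17, 2030.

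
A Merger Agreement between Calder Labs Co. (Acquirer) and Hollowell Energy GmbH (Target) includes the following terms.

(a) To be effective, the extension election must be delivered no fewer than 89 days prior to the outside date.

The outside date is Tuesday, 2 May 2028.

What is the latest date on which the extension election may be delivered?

Counting back 89 calendar days from 2 May 2028 gives 3 February 2028.

3 February 2028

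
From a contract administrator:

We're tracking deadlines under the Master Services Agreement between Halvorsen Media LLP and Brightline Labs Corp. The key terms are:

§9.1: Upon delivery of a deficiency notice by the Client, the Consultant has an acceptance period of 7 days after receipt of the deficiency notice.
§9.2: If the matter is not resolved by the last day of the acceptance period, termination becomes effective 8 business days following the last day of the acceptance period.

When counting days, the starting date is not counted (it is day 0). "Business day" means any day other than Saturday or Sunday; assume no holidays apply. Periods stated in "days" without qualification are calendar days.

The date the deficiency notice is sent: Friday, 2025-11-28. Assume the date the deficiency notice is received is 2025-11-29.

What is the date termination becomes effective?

The last day of the acceptance period: 7 calendar days after 2025-11-29 is 2025-12-06.
The date termination becomes effective: 8 business days after Saturday, 2025-12-06, skipping weekends — Dec 8, Dec 9, Dec 10, Dec 11, Dec 12, Dec 15, Dec 16, Dec 17 — lands on Wednesday, 2025-12-17.

2025-12-17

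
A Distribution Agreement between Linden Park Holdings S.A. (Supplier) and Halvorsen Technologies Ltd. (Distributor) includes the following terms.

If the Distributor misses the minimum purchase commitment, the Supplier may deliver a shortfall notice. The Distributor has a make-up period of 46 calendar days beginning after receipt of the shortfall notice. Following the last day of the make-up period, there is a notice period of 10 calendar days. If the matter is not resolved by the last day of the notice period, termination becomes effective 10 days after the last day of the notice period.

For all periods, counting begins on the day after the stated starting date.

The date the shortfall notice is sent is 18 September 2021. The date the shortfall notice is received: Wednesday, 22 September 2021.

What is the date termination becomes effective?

The last day of the make-up period: 22 September 2021 + 46 days = 7 November 2021.
The last day of the notice period: 10 calendar days after 7 November 2021 is 17 November 2021.
The date termination becomes effective: 10 calendar days after 17 November 2021 is 27 November 2021.

27 November 2021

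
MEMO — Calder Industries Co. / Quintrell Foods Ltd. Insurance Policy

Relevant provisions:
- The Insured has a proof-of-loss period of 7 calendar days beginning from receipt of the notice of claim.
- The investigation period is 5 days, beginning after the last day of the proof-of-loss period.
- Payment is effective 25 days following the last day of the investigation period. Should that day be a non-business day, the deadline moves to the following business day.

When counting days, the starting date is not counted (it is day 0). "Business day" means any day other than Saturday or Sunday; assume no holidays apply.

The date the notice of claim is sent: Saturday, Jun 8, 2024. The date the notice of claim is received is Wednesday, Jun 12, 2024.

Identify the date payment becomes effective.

The last day of the proof-of-loss period: Jun 12, 2024 + 7 days = Jun 19, 2024.
The last day of the investigation period: 5 calendar days after Jun 19, 2024 is Jun 24, 2024.
The date payment becomes effective: 25 calendar days after Jun 24, 2024 is Jul 19, 2024. Jul 19, 2024 is a Friday, so no roll-forward applies.

Jul 19, 2024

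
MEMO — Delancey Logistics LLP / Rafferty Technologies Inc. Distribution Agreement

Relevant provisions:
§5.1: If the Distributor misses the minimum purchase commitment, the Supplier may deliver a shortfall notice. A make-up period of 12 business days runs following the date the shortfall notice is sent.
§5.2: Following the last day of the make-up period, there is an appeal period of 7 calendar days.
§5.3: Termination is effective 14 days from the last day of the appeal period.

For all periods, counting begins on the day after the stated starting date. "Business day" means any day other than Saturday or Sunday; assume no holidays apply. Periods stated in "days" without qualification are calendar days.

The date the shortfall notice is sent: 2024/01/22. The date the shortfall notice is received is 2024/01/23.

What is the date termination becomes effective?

The last day of the make-up period: counting 12 business days from Monday, 2024/01/22 (Jan 23, Jan 24, Jan 25, Jan 26, …, Feb 5, Feb 6, Feb 7, skipping weekends) reaches Wednesday, 2024/02/07.
The last day of the appeal period: 7 calendar days after 2024/02/07 is 2024/02/14.
Adding 14 calendar days to 2024/02/14 gives 2024/02/28, which is the date termination becomes effective.

2024/02/28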